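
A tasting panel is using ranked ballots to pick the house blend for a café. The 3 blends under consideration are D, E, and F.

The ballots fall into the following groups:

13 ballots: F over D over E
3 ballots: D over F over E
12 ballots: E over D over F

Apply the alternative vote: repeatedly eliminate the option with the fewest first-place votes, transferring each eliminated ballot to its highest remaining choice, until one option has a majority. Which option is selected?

Round 1: F 13, E 12, D 3. D has the fewest and is eliminated.
Round 2: F 16, E 12. F has a majority.

F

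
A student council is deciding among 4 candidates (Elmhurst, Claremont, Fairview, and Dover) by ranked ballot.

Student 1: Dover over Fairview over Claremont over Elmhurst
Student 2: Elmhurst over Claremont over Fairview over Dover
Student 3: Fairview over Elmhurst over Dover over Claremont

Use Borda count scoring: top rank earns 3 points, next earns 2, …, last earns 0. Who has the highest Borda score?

Fairview

Borda scores:
  Elmhurst: 0 + 3 + 2 = 5
  Claremont: 1 + 2 + 0 = 3
  Fairview: 2 + 1 + 3 = 6
  Dover: 3 + 0 + 1 = 4
Fairview has the highest total.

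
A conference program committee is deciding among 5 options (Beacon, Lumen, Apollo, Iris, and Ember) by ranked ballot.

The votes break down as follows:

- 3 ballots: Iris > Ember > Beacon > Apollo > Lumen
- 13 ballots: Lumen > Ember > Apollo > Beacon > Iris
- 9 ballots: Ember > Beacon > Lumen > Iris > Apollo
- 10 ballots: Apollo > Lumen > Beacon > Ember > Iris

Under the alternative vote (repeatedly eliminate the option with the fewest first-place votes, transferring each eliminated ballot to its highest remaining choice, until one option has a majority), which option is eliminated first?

Beacon

Round 1: Lumen 13, Apollo 10, Ember 9, Iris 3, Beacon 0. Beacon has the fewest and is eliminated.
Round 2: Lumen 13, Apollo 10, Ember 9, Iris 3. Iris has the fewest and is eliminated.
Round 3: Lumen 13, Ember 12, Apollo 10. Apollo has the fewest and is eliminated.
Round 4: Lumen 23, Ember 12. Lumen has a majority.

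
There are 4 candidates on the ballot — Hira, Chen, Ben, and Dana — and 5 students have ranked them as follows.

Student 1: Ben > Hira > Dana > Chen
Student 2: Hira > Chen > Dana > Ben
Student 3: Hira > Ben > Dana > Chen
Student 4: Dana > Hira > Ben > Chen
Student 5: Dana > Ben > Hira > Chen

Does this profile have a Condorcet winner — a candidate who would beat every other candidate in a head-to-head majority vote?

Yes

Head-to-head results (5 voters total):
Hira vs Chen: Hira wins 5–0.
Hira vs Ben: Hira wins 3–2.
Hira vs Dana: Hira wins 3–2.
Chen vs Ben: Ben wins 4–1.
Chen vs Dana: Dana wins 4–1.
Ben vs Dana: Dana wins 3–2.
Hira beats each rival — Chen (5–0), Ben (3–2), Dana (3–2) — so Hira is the Condorcet winner.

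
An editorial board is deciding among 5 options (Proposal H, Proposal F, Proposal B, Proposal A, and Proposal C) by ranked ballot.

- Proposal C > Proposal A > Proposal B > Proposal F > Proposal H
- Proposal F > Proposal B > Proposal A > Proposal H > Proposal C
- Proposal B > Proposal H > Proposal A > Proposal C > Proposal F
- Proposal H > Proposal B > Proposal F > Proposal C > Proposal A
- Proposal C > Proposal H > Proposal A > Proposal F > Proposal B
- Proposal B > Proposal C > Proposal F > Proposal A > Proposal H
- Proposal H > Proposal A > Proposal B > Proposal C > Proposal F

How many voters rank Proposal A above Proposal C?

3

Ballots ranking Proposal A above Proposal C: 3.
Ballots ranking Proposal C above Proposal A: 4.
So 3 of 7 voters prefer Proposal A to Proposal C.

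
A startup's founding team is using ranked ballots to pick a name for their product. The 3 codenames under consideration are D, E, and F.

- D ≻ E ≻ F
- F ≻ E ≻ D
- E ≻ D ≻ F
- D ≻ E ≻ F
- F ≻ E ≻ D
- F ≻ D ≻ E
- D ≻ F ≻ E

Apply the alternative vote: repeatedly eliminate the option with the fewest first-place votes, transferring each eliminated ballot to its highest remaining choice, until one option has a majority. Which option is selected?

Round 1: D 3, F 3, E 1. E has the fewest and is eliminated.
Round 2: D 4, F 3. D has a majority.

D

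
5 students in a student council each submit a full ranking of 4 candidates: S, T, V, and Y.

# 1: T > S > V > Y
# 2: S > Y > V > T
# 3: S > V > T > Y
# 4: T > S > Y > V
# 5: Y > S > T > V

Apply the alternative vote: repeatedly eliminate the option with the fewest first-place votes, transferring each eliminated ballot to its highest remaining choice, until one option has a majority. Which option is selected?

Round 1: S 2, T 2, Y 1, V 0. V has the fewest and is eliminated.
Round 2: S 2, T 2, Y 1. Y has the fewest and is eliminated.
Round 3: S 3, T 2. S has a majority.

S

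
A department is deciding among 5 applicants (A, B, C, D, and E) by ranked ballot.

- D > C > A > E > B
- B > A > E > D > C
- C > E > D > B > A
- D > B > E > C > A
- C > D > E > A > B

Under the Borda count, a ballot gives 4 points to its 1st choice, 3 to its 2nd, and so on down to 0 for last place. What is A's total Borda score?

Borda scores:
  A: 2 + 3 + 0 + 0 + 1 = 6
  B: 0 + 4 + 1 + 3 + 0 = 8
  C: 3 + 0 + 4 + 1 + 4 = 12
  D: 4 + 1 + 2 + 4 + 3 = 14
  E: 1 + 2 + 3 + 2 + 2 = 10

6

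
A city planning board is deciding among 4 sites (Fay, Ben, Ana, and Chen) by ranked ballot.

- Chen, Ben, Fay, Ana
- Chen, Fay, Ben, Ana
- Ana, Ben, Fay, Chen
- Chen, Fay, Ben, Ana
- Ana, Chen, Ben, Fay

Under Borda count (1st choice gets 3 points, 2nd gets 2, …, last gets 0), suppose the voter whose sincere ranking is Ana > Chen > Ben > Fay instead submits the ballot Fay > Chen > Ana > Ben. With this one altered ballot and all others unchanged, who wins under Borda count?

Borda totals with the altered ballot: Fay 9, Ben 6, Ana 4, Chen 11.
The winner is unchanged: still Chen.

Chen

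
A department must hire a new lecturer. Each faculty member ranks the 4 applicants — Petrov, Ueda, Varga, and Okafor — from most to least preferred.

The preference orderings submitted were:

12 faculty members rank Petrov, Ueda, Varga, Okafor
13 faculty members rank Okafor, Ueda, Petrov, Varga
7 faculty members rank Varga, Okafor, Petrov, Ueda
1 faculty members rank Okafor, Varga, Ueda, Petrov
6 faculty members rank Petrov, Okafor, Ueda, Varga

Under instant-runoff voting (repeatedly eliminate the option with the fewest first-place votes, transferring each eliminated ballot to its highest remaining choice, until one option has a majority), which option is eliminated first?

Round 1: Petrov 18, Okafor 14, Varga 7, Ueda 0. Ueda has the fewest and is eliminated.
Round 2: Petrov 18, Okafor 14, Varga 7. Varga has the fewest and is eliminated.
Round 3: Okafor 21, Petrov 18. Okafor has a majority.

Ueda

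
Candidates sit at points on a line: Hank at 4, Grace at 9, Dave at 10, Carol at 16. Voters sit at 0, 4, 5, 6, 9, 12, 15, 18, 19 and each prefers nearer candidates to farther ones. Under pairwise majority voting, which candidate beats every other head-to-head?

Grace

With single-peaked preferences on a line, the Condorcet winner is the candidate closest to the median voter.
The median voter (position 9) is closest to Grace at 9.
Check: Grace vs Dave — voters closer to Grace: 5 of 9.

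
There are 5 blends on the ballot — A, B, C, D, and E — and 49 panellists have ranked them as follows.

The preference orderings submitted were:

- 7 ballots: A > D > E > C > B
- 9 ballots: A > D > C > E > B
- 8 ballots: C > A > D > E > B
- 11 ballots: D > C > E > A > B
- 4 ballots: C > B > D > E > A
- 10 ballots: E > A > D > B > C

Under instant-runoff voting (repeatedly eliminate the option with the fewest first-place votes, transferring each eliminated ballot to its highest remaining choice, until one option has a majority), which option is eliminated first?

B

Round 1: A 16, C 12, D 11, E 10, B 0. B has the fewest and is eliminated.
Round 2: A 16, C 12, D 11, E 10. E has the fewest and is eliminated.
Round 3: A 26, C 12, D 11. A has a majority.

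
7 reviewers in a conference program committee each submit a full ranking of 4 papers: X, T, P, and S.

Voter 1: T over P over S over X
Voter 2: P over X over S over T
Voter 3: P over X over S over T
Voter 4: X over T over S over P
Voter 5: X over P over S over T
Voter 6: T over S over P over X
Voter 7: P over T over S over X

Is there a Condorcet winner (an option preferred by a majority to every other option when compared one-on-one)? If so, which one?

P

Head-to-head results (7 voters total):
X vs T: X wins 4–3.
X vs P: P wins 5–2.
X vs S: X wins 4–3.
T vs P: P wins 4–3.
T vs S: T wins 4–3.
P vs S: P wins 5–2.
P beats each rival — X (5–2), T (4–3), S (5–2) — so P is the Condorcet winner.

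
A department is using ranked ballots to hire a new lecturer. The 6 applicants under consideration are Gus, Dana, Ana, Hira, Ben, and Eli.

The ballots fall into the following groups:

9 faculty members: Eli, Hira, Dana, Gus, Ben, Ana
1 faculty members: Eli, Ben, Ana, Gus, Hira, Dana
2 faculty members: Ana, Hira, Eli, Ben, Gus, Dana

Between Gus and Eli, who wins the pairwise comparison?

Eli

Ballots ranking Gus above Eli: 0.
Ballots ranking Eli above Gus: 9+1+2 = 12.
Eli wins the head-to-head, 12–0.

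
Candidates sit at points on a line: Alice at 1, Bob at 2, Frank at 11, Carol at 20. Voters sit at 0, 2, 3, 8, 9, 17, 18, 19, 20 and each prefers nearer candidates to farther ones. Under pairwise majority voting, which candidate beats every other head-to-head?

Frank

With single-peaked preferences on a line, the Condorcet winner is the candidate closest to the median voter.
The median voter (position 9) is closest to Frank at 11.
Check: Frank vs Carol — voters closer to Frank: 5 of 9.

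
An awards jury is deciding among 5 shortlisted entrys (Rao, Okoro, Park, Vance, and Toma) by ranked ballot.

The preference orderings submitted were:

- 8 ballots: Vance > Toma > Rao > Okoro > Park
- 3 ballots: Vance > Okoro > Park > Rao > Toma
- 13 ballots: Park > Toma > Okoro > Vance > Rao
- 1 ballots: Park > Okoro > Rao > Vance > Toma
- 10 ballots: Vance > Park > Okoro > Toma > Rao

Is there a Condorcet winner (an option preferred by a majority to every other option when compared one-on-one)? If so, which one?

Head-to-head results (35 voters total):
Rao vs Okoro: Okoro wins 27–8.
Rao vs Park: Park wins 27–8.
Rao vs Vance: Vance wins 34–1.
Rao vs Toma: Toma wins 31–4.
Okoro vs Park: Park wins 24–11.
Okoro vs Vance: Vance wins 21–14.
Okoro vs Toma: Toma wins 21–14.
Park vs Vance: Vance wins 21–14.
Park vs Toma: Park wins 27–8.
Vance vs Toma: Vance wins 22–13.
Vance beats each rival — Rao (34–1), Okoro (21–14), Park (21–14), Toma (22–13) — so Vance is the Condorcet winner.

Vance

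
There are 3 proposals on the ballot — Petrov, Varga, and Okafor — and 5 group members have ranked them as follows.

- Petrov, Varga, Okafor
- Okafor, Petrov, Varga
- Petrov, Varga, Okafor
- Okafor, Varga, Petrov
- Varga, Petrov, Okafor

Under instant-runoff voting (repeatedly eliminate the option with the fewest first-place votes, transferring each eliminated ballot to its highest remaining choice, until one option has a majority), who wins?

Round 1: Petrov 2, Okafor 2, Varga 1. Varga has the fewest and is eliminated.
Round 2: Petrov 3, Okafor 2. Petrov has a majority.

Petrov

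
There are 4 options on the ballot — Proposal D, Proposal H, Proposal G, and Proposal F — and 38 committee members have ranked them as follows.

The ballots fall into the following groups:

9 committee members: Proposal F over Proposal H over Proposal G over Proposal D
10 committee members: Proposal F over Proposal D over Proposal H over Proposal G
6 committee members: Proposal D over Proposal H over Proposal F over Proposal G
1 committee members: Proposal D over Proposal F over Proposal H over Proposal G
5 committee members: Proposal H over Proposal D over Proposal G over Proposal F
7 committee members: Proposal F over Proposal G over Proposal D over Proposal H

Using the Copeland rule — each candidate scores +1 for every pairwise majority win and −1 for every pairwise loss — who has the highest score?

Proposal F

Pairwise results:
  Proposal D vs Proposal H: Proposal D wins 24–14.
  Proposal D vs Proposal G: Proposal D wins 22–16.
  Proposal D vs Proposal F: Proposal F wins 26–12.
  Proposal H vs Proposal G: Proposal H wins 31–7.
  Proposal H vs Proposal F: Proposal F wins 27–11.
  Proposal G vs Proposal F: Proposal F wins 33–5.
Copeland scores (wins − losses):
  Proposal D: 2 − 1 = 1
  Proposal H: 1 − 2 = -1
  Proposal G: 0 − 3 = -3
  Proposal F: 3 − 0 = 3
Proposal F has the best Copeland score.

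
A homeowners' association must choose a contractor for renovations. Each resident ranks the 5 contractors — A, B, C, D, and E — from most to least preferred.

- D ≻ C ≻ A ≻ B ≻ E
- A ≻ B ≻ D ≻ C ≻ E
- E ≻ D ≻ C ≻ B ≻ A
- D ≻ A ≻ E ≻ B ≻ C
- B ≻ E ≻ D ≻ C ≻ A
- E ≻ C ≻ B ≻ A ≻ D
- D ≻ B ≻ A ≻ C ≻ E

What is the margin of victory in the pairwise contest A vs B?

1

Ballots ranking A above B: 3.
Ballots ranking B above A: 4.
B wins 4–3, a margin of 1.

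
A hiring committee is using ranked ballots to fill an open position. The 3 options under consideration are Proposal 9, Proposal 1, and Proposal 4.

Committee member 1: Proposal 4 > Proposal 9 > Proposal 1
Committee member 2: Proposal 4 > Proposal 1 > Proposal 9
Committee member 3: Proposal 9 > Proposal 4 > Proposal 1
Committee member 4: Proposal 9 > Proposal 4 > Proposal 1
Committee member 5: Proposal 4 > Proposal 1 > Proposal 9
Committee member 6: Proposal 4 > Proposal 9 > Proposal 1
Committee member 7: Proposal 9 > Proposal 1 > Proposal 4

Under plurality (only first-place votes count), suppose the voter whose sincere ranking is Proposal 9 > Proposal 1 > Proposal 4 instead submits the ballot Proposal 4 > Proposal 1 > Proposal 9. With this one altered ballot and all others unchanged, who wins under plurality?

Proposal 4

First-place totals with the altered ballot: Proposal 9 2, Proposal 1 0, Proposal 4 5.
The winner is unchanged: still Proposal 4.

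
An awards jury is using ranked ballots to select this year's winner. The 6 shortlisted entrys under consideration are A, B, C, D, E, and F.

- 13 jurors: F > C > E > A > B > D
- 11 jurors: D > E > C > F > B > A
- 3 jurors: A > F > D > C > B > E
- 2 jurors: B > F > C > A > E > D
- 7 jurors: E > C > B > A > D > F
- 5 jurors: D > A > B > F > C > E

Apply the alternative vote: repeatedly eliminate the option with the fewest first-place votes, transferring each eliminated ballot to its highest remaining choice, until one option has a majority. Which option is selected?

D

Round 1: D 16, F 13, E 7, A 3, B 2, C 0. C has the fewest and is eliminated.
Round 2: D 16, F 13, E 7, A 3, B 2. B has the fewest and is eliminated.
Round 3: D 16, F 15, E 7, A 3. A has the fewest and is eliminated.
Round 4: F 18, D 16, E 7. E has the fewest and is eliminated.
Round 5: D 23, F 18. D has a majority.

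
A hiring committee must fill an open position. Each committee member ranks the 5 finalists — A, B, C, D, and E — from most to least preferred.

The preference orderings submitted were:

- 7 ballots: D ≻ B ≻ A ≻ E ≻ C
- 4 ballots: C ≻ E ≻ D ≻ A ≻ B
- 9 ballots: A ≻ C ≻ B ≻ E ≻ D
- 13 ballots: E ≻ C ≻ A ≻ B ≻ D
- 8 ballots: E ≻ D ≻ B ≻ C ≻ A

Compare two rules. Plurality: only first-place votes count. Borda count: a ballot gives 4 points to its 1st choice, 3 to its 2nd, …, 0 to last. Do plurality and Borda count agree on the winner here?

Yes

Plurality first-place counts: A 9, B 0, C 4, D 7, E 21 → E.
Borda totals: A 80, B 68, C 90, D 60, E 112 → E.
The two rules agree on E.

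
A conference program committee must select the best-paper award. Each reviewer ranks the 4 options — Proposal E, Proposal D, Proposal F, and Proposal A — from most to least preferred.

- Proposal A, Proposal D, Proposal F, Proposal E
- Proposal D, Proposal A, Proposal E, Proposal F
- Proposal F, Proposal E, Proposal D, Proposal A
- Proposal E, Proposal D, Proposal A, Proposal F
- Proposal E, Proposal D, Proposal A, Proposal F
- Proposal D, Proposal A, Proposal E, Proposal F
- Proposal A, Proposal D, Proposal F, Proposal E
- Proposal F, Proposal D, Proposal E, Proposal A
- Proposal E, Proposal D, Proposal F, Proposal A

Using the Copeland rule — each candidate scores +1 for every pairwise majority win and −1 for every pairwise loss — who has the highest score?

Proposal D

Pairwise results:
  Proposal E vs Proposal D: Proposal D wins 5–4.
  Proposal E vs Proposal F: Proposal E wins 5–4.
  Proposal E vs Proposal A: Proposal E wins 5–4.
  Proposal D vs Proposal F: Proposal D wins 7–2.
  Proposal D vs Proposal A: Proposal D wins 7–2.
  Proposal F vs Proposal A: Proposal A wins 6–3.
Copeland scores (wins − losses):
  Proposal E: 2 − 1 = 1
  Proposal D: 3 − 0 = 3
  Proposal F: 0 − 3 = -3
  Proposal A: 1 − 2 = -1
Proposal D has the best Copeland score.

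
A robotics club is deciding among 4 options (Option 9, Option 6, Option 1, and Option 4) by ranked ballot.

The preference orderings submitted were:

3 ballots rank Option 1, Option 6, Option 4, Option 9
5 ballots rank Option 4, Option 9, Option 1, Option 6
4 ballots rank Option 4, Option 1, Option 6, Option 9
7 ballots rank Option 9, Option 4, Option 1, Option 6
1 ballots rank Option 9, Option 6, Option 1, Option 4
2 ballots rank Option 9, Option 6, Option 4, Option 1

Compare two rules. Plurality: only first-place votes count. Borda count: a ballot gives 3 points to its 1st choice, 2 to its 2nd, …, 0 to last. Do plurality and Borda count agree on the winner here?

No

Plurality first-place counts: Option 9 10, Option 6 0, Option 1 3, Option 4 9 → Option 9.
Borda totals: Option 9 40, Option 6 16, Option 1 30, Option 4 46 → Option 4.
The two rules disagree: plurality picks Option 9, Borda picks Option 4.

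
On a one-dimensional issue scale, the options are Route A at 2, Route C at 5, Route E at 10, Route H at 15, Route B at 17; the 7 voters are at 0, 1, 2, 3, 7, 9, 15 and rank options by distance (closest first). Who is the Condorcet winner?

Route A

With single-peaked preferences on a line, the Condorcet winner is the candidate closest to the median voter.
The median voter (position 3) is closest to Route A at 2.
Check: Route A vs Route C — voters closer to Route A: 4 of 7.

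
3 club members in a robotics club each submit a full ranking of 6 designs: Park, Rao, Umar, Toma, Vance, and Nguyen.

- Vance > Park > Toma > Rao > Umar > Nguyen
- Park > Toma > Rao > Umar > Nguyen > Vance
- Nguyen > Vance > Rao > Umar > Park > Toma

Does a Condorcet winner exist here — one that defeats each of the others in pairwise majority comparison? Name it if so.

There is no Condorcet winner

Head-to-head results (3 voters total):
Park vs Rao: Park wins 2–1.
Park vs Umar: Park wins 2–1.
Park vs Toma: Park wins 3–0.
Park vs Vance: Vance wins 2–1.
Park vs Nguyen: Park wins 2–1.
Rao vs Umar: Rao wins 3–0.
Rao vs Toma: Toma wins 2–1.
Rao vs Vance: Vance wins 2–1.
Rao vs Nguyen: Rao wins 2–1.
Umar vs Toma: Toma wins 2–1.
Umar vs Vance: Vance wins 2–1.
Umar vs Nguyen: Umar wins 2–1.
Toma vs Vance: Vance wins 2–1.
Toma vs Nguyen: Toma wins 2–1.
Vance vs Nguyen: Nguyen wins 2–1.
No candidate beats all others: Park beats Nguyen beats Vance beats Park, a majority cycle.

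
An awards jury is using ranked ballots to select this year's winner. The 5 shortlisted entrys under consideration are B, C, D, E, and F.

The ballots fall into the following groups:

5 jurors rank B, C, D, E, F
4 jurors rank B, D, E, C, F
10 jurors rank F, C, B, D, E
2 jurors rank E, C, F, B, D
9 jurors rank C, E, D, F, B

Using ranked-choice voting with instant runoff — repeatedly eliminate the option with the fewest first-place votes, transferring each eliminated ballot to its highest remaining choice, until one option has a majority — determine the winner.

Round 1: F 10, B 9, C 9, E 2, D 0. D has the fewest and is eliminated.
Round 2: F 10, B 9, C 9, E 2. E has the fewest and is eliminated.
Round 3: C 11, F 10, B 9. B has the fewest and is eliminated.
Round 4: C 20, F 10. C has a majority.

C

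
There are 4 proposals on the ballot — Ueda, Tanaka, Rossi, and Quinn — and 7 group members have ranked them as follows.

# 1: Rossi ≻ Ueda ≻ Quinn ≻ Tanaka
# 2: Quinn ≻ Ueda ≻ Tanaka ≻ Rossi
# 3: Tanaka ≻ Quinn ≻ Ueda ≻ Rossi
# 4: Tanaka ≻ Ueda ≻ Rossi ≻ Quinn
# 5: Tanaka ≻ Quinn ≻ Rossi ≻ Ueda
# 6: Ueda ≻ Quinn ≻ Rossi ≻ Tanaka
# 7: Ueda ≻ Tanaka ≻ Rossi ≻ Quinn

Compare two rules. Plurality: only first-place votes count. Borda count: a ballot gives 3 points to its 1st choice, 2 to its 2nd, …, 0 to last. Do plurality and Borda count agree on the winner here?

No

Plurality first-place counts: Ueda 2, Tanaka 3, Rossi 1, Quinn 1 → Tanaka.
Borda totals: Ueda 13, Tanaka 12, Rossi 7, Quinn 10 → Ueda.
The two rules disagree: plurality picks Tanaka, Borda picks Ueda.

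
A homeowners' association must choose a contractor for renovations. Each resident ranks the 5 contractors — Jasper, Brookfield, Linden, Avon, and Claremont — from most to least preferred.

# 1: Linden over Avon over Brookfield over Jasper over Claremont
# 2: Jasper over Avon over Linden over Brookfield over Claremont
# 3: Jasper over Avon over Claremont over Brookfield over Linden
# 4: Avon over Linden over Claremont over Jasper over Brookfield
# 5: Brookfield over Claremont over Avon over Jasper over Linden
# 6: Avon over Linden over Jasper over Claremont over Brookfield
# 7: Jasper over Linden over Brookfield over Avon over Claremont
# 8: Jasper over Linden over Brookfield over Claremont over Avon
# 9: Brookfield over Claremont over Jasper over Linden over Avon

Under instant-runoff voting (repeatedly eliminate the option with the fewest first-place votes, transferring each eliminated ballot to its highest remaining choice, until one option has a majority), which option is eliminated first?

Round 1: Jasper 4, Brookfield 2, Avon 2, Linden 1, Claremont 0. Claremont has the fewest and is eliminated.
Round 2: Jasper 4, Brookfield 2, Avon 2, Linden 1. Linden has the fewest and is eliminated.
Round 3: Jasper 4, Avon 3, Brookfield 2. Brookfield has the fewest and is eliminated.
Round 4: Jasper 5, Avon 4. Jasper has a majority.

Claremont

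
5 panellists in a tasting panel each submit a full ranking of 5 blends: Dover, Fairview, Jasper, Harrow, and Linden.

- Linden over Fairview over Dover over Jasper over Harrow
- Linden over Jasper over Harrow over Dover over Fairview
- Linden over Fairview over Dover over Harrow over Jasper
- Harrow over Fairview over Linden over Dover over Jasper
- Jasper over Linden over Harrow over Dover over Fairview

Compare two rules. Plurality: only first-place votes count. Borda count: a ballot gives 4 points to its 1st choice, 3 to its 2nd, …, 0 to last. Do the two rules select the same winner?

Yes

Plurality first-place counts: Dover 0, Fairview 0, Jasper 1, Harrow 1, Linden 3 → Linden.
Borda totals: Dover 7, Fairview 9, Jasper 8, Harrow 9, Linden 17 → Linden.
The two rules agree on Linden.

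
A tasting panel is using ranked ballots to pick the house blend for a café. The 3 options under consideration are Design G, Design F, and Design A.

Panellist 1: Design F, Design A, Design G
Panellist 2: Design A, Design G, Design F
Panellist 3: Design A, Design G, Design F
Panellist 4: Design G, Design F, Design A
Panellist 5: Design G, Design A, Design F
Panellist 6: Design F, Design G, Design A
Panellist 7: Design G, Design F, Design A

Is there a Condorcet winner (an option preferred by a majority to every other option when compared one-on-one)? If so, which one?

Design G

Head-to-head results (7 voters total):
Design G vs Design F: Design G wins 5–2.
Design G vs Design A: Design G wins 4–3.
Design F vs Design A: Design F wins 4–3.
Design G beats each rival — Design F (5–2), Design A (4–3) — so Design G is the Condorcet winner.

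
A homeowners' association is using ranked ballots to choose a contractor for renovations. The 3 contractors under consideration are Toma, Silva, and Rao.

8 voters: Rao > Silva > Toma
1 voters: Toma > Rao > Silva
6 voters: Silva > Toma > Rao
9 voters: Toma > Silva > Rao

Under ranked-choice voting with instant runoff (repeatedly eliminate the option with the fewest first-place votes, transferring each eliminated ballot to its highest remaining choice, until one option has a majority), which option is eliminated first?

Silva

Round 1: Toma 10, Rao 8, Silva 6. Silva has the fewest and is eliminated.
Round 2: Toma 16, Rao 8. Toma has a majority.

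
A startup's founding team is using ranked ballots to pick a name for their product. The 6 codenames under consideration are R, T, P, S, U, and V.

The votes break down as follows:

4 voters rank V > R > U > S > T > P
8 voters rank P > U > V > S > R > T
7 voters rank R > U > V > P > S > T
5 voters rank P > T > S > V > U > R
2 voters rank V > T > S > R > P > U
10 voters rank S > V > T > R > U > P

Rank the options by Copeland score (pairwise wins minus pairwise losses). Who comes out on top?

V

Pairwise results:
  R vs T: R wins 19–17.
  R vs P: R wins 23–13.
  R vs S: S wins 25–11.
  R vs U: R wins 23–13.
  R vs V: V wins 29–7.
  T vs P: P wins 20–16.
  T vs S: S wins 29–7.
  T vs U: U wins 19–17.
  T vs V: V wins 31–5.
  P vs S: P wins 20–16.
  P vs U: U wins 21–15.
  P vs V: V wins 23–13.
  S vs U: U wins 19–17.
  S vs V: V wins 21–15.
  U vs V: V wins 21–15.
Copeland scores (wins − losses):
  R: 3 − 2 = 1
  T: 0 − 5 = -5
  P: 2 − 3 = -1
  S: 2 − 3 = -1
  U: 3 − 2 = 1
  V: 5 − 0 = 5
V has the best Copeland score.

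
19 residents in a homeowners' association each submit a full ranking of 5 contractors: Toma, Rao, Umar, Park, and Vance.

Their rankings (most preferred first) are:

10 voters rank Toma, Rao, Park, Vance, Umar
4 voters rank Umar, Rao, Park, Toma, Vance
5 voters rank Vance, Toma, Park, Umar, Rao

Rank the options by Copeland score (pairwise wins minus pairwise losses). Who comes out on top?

Pairwise results:
  Toma vs Rao: Toma wins 15–4.
  Toma vs Umar: Toma wins 15–4.
  Toma vs Park: Toma wins 15–4.
  Toma vs Vance: Toma wins 14–5.
  Rao vs Umar: Rao wins 10–9.
  Rao vs Park: Rao wins 14–5.
  Rao vs Vance: Rao wins 14–5.
  Umar vs Park: Park wins 15–4.
  Umar vs Vance: Vance wins 15–4.
  Park vs Vance: Park wins 14–5.
Copeland scores (wins − losses):
  Toma: 4 − 0 = 4
  Rao: 3 − 1 = 2
  Umar: 0 − 4 = -4
  Park: 2 − 2 = 0
  Vance: 1 − 3 = -2
Toma has the best Copeland score.

Toma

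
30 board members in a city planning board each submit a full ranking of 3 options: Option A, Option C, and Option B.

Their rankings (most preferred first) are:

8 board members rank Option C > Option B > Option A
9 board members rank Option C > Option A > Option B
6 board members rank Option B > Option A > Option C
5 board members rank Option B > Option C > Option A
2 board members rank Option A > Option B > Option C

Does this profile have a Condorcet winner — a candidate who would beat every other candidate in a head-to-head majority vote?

Head-to-head results (30 voters total):
Option A vs Option C: Option C wins 22–8.
Option A vs Option B: Option B wins 19–11.
Option C vs Option B: Option C wins 17–13.
Option C beats each rival — Option A (22–8), Option B (17–13) — so Option C is the Condorcet winner.

Yes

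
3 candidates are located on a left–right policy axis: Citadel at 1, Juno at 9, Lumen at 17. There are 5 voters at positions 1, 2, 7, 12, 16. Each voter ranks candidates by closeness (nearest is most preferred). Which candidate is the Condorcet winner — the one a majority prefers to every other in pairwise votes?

With single-peaked preferences on a line, the Condorcet winner is the candidate closest to the median voter.
The median voter (position 7) is closest to Juno at 9.
Check: Juno vs Lumen — voters closer to Juno: 4 of 5.

Juno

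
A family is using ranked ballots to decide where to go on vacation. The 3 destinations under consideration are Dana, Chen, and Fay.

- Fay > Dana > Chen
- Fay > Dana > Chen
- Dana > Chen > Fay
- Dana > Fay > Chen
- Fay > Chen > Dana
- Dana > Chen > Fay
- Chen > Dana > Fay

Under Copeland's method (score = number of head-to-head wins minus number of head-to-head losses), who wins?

Pairwise results:
  Dana vs Chen: Dana wins 5–2.
  Dana vs Fay: Dana wins 4–3.
  Chen vs Fay: Fay wins 4–3.
Copeland scores (wins − losses):
  Dana: 2 − 0 = 2
  Chen: 0 − 2 = -2
  Fay: 1 − 1 = 0
Dana has the best Copeland score.

Dana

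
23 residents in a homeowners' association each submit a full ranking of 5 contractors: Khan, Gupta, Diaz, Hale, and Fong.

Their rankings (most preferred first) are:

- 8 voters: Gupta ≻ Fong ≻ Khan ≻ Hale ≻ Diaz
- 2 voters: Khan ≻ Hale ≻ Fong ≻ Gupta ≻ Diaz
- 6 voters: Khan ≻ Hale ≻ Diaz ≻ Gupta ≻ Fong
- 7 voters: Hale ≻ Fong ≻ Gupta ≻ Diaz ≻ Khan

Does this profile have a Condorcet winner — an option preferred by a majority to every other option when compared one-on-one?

No

Head-to-head results (23 voters total):
Khan vs Gupta: Gupta wins 15–8.
Khan vs Diaz: Khan wins 16–7.
Khan vs Hale: Khan wins 16–7.
Khan vs Fong: Fong wins 15–8.
Gupta vs Diaz: Gupta wins 17–6.
Gupta vs Hale: Hale wins 15–8.
Gupta vs Fong: Gupta wins 14–9.
Diaz vs Hale: Hale wins 23–0.
Diaz vs Fong: Fong wins 17–6.
Hale vs Fong: Hale wins 15–8.
No candidate beats all others: Khan beats Hale beats Gupta beats Khan, a majority cycle.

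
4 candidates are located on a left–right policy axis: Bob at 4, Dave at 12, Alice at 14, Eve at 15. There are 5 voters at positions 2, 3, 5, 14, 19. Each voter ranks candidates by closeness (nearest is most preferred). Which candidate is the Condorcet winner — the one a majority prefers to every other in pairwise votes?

With single-peaked preferences on a line, the Condorcet winner is the candidate closest to the median voter.
The median voter (position 5) is closest to Bob at 4.
Check: Bob vs Dave — voters closer to Bob: 3 of 5.

Bob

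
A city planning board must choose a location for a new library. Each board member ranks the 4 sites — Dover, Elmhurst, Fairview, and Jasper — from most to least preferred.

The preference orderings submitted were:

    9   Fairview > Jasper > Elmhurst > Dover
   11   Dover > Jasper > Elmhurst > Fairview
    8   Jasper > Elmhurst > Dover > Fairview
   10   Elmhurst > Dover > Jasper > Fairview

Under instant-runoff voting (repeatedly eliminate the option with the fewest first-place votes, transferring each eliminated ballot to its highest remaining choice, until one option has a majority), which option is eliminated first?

Round 1: Dover 11, Elmhurst 10, Fairview 9, Jasper 8. Jasper has the fewest and is eliminated.
Round 2: Elmhurst 18, Dover 11, Fairview 9. Fairview has the fewest and is eliminated.
Round 3: Elmhurst 27, Dover 11. Elmhurst has a majority.

Jasper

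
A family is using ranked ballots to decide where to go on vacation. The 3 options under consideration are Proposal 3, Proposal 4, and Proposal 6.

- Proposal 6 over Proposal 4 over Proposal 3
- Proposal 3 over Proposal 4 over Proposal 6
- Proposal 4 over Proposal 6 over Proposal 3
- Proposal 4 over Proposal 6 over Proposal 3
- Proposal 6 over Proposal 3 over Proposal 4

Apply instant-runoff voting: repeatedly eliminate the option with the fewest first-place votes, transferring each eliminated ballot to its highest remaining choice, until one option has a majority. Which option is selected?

Round 1: Proposal 4 2, Proposal 6 2, Proposal 3 1. Proposal 3 has the fewest and is eliminated.
Round 2: Proposal 4 3, Proposal 6 2. Proposal 4 has a majority.

Proposal 4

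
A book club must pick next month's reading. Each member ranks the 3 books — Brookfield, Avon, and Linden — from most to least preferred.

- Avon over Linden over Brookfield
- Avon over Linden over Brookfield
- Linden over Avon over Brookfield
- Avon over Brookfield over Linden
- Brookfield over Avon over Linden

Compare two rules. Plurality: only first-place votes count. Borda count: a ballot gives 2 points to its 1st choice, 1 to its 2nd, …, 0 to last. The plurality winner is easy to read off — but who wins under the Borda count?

Avon

Plurality first-place counts: Brookfield 1, Avon 3, Linden 1 → Avon.
Borda totals: Brookfield 3, Avon 8, Linden 4 → Avon.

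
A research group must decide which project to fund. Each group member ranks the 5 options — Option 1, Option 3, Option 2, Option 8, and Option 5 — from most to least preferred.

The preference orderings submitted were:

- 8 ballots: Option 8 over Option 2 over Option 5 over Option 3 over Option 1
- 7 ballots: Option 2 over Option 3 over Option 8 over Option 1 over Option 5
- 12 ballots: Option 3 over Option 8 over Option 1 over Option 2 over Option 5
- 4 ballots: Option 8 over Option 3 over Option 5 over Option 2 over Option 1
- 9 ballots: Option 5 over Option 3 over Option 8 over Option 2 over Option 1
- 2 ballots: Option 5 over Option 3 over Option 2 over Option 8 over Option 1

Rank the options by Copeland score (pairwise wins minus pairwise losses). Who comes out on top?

Option 3

Pairwise results:
  Option 1 vs Option 3: Option 3 wins 42–0.
  Option 1 vs Option 2: Option 2 wins 30–12.
  Option 1 vs Option 8: Option 8 wins 42–0.
  Option 1 vs Option 5: Option 5 wins 23–19.
  Option 3 vs Option 2: Option 3 wins 27–15.
  Option 3 vs Option 8: Option 3 wins 30–12.
  Option 3 vs Option 5: Option 3 wins 23–19.
  Option 2 vs Option 8: Option 8 wins 33–9.
  Option 2 vs Option 5: Option 2 wins 27–15.
  Option 8 vs Option 5: Option 8 wins 31–11.
Copeland scores (wins − losses):
  Option 1: 0 − 4 = -4
  Option 3: 4 − 0 = 4
  Option 2: 2 − 2 = 0
  Option 8: 3 − 1 = 2
  Option 5: 1 − 3 = -2
Option 3 has the best Copeland score.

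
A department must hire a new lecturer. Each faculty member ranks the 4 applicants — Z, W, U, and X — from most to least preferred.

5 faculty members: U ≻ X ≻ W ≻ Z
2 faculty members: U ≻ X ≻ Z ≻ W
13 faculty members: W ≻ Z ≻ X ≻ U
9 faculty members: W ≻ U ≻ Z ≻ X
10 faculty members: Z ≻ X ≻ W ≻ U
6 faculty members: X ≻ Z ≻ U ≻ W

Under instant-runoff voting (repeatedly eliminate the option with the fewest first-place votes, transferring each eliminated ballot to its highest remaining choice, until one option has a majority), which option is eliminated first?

Round 1: W 22, Z 10, U 7, X 6. X has the fewest and is eliminated.
Round 2: W 22, Z 16, U 7. U has the fewest and is eliminated.
Round 3: W 27, Z 18. W has a majority.

X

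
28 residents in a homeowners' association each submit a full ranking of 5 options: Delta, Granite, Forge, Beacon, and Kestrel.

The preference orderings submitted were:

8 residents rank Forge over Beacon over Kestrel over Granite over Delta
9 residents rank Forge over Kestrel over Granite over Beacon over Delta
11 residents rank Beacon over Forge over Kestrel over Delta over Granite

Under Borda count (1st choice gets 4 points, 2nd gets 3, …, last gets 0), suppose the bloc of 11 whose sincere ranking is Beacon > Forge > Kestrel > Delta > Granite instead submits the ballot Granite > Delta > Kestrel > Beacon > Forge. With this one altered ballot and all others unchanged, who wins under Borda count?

Borda totals with the altered ballot: Delta 33, Granite 70, Forge 68, Beacon 44, Kestrel 65.
The switch changes the winner from Forge to Granite.

Granite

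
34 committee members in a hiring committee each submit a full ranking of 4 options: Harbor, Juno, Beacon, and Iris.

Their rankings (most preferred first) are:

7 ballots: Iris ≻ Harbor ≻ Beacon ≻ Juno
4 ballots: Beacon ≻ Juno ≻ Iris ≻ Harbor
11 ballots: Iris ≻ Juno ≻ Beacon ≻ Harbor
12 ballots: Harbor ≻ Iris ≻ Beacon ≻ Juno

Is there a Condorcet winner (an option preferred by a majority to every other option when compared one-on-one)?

Yes

Head-to-head results (34 voters total):
Harbor vs Juno: Harbor wins 19–15.
Harbor vs Beacon: Harbor wins 19–15.
Harbor vs Iris: Iris wins 22–12.
Juno vs Beacon: Beacon wins 23–11.
Juno vs Iris: Iris wins 30–4.
Beacon vs Iris: Iris wins 30–4.
Iris beats each rival — Harbor (22–12), Juno (30–4), Beacon (30–4) — so Iris is the Condorcet winner.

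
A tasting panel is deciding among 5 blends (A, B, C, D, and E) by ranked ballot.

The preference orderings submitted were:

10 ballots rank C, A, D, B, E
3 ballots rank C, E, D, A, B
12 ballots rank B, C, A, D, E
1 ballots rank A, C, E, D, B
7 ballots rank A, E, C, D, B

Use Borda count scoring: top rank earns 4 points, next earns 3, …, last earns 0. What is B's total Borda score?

58

Borda scores:
  A: 10·3 + 3·1 + 12·2 + 4 + 7·4 = 89
  B: 10·1 + 3·0 + 12·4 + 0 + 7·0 = 58
  C: 10·4 + 3·4 + 12·3 + 3 + 7·2 = 105
  D: 10·2 + 3·2 + 12·1 + 1 + 7·1 = 46
  E: 10·0 + 3·3 + 12·0 + 2 + 7·3 = 32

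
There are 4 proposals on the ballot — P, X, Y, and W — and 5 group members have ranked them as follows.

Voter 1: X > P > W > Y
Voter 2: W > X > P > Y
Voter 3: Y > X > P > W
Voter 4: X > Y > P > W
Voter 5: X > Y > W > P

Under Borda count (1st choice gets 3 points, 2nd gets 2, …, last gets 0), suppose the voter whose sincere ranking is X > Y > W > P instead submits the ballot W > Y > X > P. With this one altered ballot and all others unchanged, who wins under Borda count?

X

Borda totals with the altered ballot: P 5, X 11, Y 7, W 7.
The winner is unchanged: still X.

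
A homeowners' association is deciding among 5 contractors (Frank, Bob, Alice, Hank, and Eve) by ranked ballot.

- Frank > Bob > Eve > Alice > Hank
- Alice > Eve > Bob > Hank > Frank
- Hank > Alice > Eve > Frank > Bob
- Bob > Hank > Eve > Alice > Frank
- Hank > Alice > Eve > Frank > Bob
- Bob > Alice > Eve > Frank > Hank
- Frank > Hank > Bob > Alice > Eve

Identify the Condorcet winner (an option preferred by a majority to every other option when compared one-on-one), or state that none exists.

No Condorcet winner

Head-to-head results (7 voters total):
Frank vs Bob: Frank wins 4–3.
Frank vs Alice: Alice wins 5–2.
Frank vs Hank: Hank wins 4–3.
Frank vs Eve: Eve wins 5–2.
Bob vs Alice: Bob wins 4–3.
Bob vs Hank: Bob wins 4–3.
Bob vs Eve: Bob wins 4–3.
Alice vs Hank: Hank wins 4–3.
Alice vs Eve: Alice wins 5–2.
Hank vs Eve: Hank wins 4–3.
No candidate beats all others: Frank beats Bob beats Alice beats Frank, a majority cycle.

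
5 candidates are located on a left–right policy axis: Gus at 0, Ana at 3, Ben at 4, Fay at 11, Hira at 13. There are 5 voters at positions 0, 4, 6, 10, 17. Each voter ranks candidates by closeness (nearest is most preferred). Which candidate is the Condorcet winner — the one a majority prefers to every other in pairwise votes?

Ben

With single-peaked preferences on a line, the Condorcet winner is the candidate closest to the median voter.
The median voter (position 6) is closest to Ben at 4.
Check: Ben vs Gus — voters closer to Ben: 4 of 5.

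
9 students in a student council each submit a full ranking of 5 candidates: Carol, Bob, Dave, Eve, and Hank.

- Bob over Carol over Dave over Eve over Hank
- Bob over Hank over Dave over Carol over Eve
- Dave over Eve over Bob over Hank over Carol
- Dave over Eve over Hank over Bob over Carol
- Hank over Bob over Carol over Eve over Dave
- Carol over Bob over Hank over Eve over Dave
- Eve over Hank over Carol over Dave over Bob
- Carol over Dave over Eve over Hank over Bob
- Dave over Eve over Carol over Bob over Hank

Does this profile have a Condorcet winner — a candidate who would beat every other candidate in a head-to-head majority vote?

Head-to-head results (9 voters total):
Carol vs Bob: Bob wins 5–4.
Carol vs Dave: Carol wins 5–4.
Carol vs Eve: Carol wins 5–4.
Carol vs Hank: Hank wins 5–4.
Bob vs Dave: Dave wins 5–4.
Bob vs Eve: Eve wins 5–4.
Bob vs Hank: Bob wins 5–4.
Dave vs Eve: Dave wins 6–3.
Dave vs Hank: Dave wins 5–4.
Eve vs Hank: Eve wins 6–3.
No candidate beats all others: Carol beats Dave beats Bob beats Carol, a majority cycle.

No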